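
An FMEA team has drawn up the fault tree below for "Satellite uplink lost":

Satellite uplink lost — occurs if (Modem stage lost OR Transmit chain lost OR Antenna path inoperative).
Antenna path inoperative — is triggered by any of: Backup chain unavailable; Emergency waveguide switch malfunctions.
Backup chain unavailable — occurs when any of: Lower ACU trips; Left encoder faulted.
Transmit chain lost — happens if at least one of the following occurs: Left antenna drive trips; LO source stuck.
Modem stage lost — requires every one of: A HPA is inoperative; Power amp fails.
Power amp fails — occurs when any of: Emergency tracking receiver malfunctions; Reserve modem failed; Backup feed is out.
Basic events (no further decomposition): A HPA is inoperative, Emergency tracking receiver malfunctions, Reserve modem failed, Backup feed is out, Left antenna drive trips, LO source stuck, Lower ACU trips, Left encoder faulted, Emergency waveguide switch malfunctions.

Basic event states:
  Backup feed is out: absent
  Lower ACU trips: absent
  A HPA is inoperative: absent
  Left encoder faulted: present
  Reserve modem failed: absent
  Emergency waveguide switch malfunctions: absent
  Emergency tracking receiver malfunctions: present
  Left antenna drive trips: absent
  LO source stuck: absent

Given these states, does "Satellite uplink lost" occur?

Power amp fails [OR]: Emergency tracking receiver malfunctions=occurs, Reserve modem failed=not, Backup feed is out=not → at least one input occurs → occurs.
Modem stage lost [AND]: A HPA is inoperative=not, Power amp fails=occurs → not all inputs occur → does not occur.
Transmit chain lost [OR]: Left antenna drive trips=not, LO source stuck=not → no input occurs → does not occur.
Backup chain unavailable [OR]: Lower ACU trips=not, Left encoder faulted=occurs → at least one input occurs → occurs.
Antenna path inoperative [OR]: Backup chain unavailable=occurs, Emergency waveguide switch malfunctions=not → at least one input occurs → occurs.
Satellite uplink lost [OR]: Modem stage lost=not, Transmit chain lost=not, Antenna path inoperative=occurs → at least one input occurs → occurs.

Yes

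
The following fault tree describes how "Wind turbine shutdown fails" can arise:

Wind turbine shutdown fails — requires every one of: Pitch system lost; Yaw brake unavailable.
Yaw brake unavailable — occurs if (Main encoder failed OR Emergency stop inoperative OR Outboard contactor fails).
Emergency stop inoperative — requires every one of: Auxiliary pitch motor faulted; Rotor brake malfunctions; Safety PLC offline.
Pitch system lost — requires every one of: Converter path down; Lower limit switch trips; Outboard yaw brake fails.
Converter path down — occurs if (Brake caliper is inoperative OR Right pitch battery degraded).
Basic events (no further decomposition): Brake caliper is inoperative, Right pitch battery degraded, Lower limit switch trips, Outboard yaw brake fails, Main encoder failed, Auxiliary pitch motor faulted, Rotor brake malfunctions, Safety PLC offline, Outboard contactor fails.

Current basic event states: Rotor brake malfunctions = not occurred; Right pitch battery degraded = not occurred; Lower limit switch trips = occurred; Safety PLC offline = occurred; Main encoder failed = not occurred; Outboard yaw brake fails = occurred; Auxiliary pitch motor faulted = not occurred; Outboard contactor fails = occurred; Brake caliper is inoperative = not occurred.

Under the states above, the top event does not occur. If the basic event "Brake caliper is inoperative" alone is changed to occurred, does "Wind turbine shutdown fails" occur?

Counterfactual: set "Brake caliper is inoperative" to occurred.
Converter path down [OR]: Brake caliper is inoperative=occurs, Right pitch battery degraded=not → at least one input occurs → occurs.
Pitch system lost [AND]: Converter path down=occurs, Lower limit switch trips=occurs, Outboard yaw brake fails=occurs → all inputs occur → occurs.
Emergency stop inoperative [AND]: Auxiliary pitch motor faulted=not, Rotor brake malfunctions=not, Safety PLC offline=occurs → not all inputs occur → does not occur.
Yaw brake unavailable [OR]: Main encoder failed=not, Emergency stop inoperative=not, Outboard contactor fails=occurs → at least one input occurs → occurs.
Wind turbine shutdown fails [AND]: Pitch system lost=occurs, Yaw brake unavailable=occurs → all inputs occur → occurs.

Yes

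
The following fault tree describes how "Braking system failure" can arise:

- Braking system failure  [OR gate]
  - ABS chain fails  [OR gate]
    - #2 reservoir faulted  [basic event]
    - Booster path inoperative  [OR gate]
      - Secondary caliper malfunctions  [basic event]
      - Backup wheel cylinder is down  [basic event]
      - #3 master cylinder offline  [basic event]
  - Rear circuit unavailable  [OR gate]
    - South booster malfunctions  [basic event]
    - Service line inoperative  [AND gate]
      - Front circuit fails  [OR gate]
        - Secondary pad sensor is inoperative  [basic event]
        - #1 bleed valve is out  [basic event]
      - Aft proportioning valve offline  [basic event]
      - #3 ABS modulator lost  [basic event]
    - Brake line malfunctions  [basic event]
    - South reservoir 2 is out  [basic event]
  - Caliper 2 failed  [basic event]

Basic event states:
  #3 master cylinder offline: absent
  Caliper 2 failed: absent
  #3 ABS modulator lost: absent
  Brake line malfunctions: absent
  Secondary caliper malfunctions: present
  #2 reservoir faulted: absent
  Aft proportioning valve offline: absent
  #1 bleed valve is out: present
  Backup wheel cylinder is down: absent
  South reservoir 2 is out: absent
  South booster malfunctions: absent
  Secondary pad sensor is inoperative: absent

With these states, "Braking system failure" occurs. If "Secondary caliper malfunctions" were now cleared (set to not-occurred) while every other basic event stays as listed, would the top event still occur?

No

Counterfactual: set "Secondary caliper malfunctions" to not occurred.
Booster path inoperative [OR]: Secondary caliper malfunctions=not, Backup wheel cylinder is down=not, #3 master cylinder offline=not → no input occurs → does not occur.
ABS chain fails [OR]: #2 reservoir faulted=not, Booster path inoperative=not → no input occurs → does not occur.
Front circuit fails [OR]: Secondary pad sensor is inoperative=not, #1 bleed valve is out=occurs → at least one input occurs → occurs.
Service line inoperative [AND]: Front circuit fails=occurs, Aft proportioning valve offline=not, #3 ABS modulator lost=not → not all inputs occur → does not occur.
Rear circuit unavailable [OR]: South booster malfunctions=not, Service line inoperative=not, Brake line malfunctions=not, South reservoir 2 is out=not → no input occurs → does not occur.
Braking system failure [OR]: ABS chain fails=not, Rear circuit unavailable=not, Caliper 2 failed=not → no input occurs → does not occur.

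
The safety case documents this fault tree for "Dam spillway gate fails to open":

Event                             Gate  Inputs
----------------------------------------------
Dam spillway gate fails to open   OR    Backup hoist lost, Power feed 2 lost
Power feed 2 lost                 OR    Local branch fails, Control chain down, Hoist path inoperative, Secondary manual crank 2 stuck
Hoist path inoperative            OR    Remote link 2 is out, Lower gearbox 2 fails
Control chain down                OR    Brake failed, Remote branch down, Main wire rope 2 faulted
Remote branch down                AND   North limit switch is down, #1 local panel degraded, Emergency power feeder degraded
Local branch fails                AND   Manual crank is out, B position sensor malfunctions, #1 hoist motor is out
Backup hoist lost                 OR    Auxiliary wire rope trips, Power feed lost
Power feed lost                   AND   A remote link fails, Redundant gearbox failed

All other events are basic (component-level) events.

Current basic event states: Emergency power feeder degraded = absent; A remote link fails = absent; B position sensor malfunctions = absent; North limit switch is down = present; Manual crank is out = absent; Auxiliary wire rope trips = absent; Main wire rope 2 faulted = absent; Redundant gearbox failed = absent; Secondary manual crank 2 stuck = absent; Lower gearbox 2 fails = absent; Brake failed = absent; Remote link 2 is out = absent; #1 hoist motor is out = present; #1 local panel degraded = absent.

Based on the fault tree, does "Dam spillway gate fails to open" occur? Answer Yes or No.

No

Power feed lost [AND]: A remote link fails=not, Redundant gearbox failed=not → not all inputs occur → does not occur.
Backup hoist lost [OR]: Auxiliary wire rope trips=not, Power feed lost=not → no input occurs → does not occur.
Local branch fails [AND]: Manual crank is out=not, B position sensor malfunctions=not, #1 hoist motor is out=occurs → not all inputs occur → does not occur.
Remote branch down [AND]: North limit switch is down=occurs, #1 local panel degraded=not, Emergency power feeder degraded=not → not all inputs occur → does not occur.
Control chain down [OR]: Brake failed=not, Remote branch down=not, Main wire rope 2 faulted=not → no input occurs → does not occur.
Hoist path inoperative [OR]: Remote link 2 is out=not, Lower gearbox 2 fails=not → no input occurs → does not occur.
Power feed 2 lost [OR]: Local branch fails=not, Control chain down=not, Hoist path inoperative=not, Secondary manual crank 2 stuck=not → no input occurs → does not occur.
Dam spillway gate fails to open [OR]: Backup hoist lost=not, Power feed 2 lost=not → no input occurs → does not occur.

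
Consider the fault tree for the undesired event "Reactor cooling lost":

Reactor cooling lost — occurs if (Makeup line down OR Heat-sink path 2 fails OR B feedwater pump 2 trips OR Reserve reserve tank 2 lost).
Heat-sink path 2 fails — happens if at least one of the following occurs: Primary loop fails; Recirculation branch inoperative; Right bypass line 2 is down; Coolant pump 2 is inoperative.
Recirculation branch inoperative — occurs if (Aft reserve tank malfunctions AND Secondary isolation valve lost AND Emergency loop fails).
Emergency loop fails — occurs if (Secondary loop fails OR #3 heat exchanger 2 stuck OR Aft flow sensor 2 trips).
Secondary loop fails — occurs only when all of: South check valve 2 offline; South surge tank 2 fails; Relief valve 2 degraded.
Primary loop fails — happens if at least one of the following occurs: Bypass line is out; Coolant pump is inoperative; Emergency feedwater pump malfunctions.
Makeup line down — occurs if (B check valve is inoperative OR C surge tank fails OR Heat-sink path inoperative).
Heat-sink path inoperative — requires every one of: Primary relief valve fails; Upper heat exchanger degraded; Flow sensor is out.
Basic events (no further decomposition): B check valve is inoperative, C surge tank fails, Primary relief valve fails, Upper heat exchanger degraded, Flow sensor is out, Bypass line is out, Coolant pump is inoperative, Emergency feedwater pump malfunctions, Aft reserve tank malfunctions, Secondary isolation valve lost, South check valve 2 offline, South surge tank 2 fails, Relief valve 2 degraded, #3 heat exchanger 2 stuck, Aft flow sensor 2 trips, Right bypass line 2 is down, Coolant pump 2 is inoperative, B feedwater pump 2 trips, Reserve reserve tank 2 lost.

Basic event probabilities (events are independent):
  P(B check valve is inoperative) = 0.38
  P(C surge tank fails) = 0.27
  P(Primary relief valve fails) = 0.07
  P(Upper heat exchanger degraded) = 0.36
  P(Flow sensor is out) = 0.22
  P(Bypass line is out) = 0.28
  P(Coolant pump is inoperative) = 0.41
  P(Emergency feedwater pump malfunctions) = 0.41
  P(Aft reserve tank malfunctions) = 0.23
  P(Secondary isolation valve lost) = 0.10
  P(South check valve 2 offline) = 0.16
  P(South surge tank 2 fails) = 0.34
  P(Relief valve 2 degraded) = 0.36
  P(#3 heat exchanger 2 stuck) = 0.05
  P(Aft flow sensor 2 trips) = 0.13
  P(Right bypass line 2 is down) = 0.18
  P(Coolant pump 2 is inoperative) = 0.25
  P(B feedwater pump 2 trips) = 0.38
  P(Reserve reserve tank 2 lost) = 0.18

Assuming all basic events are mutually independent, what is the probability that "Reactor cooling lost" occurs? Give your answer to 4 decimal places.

0.9649

P(Heat-sink path inoperative) [AND] = 0.07 × 0.36 × 0.22 = 0.005544
P(Makeup line down) [OR] = 1 − (1−0.38) × (1−0.27) × (1−0.005544) = 0.549909
P(Primary loop fails) [OR] = 1 − (1−0.28) × (1−0.41) × (1−0.41) = 0.749368
P(Secondary loop fails) [AND] = 0.16 × 0.34 × 0.36 = 0.019584
P(Emergency loop fails) [OR] = 1 − (1−0.019584) × (1−0.05) × (1−0.13) = 0.189686
P(Recirculation branch inoperative) [AND] = 0.23 × 0.10 × 0.189686 = 0.004363
P(Heat-sink path 2 fails) [OR] = 1 − (1−0.749368) × (1−0.004363) × (1−0.18) × (1−0.25) = 0.846534
P(Reactor cooling lost) [OR] = 1 − (1−0.549909) × (1−0.846534) × (1−0.38) × (1−0.18) = 0.964883
Rounded to 4 decimal places: P(Reactor cooling lost) ≈ 0.9649.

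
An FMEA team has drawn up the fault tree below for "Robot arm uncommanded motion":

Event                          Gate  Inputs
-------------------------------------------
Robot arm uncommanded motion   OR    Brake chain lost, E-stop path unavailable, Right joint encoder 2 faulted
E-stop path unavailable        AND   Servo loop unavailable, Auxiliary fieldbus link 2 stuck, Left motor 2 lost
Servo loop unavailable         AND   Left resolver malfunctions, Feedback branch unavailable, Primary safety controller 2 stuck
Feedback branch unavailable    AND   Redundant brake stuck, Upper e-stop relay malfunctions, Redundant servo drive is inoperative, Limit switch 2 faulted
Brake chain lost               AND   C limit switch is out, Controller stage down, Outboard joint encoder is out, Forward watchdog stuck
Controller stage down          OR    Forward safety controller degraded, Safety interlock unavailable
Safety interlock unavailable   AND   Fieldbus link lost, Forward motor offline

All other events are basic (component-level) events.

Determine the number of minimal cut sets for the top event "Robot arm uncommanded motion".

4

Safety interlock unavailable [AND]: one cut set from each child combined → 1 × 1 = 1 cut set(s).
Controller stage down [OR]: union of children's cut sets → 2 cut set(s).
Brake chain lost [AND]: one cut set from each child combined → 1 × 2 × 1 × 1 = 2 cut set(s).
Feedback branch unavailable [AND]: one cut set from each child combined → 1 × 1 × 1 × 1 = 1 cut set(s).
Servo loop unavailable [AND]: one cut set from each child combined → 1 × 1 × 1 = 1 cut set(s).
E-stop path unavailable [AND]: one cut set from each child combined → 1 × 1 × 1 = 1 cut set(s).
Robot arm uncommanded motion [OR]: union of children's cut sets → 4 cut set(s).
Minimal cut sets: {C limit switch is out, Forward safety controller degraded, Forward watchdog stuck, Outboard joint encoder is out}; {C limit switch is out, Fieldbus link lost, Forward motor offline, Forward watchdog stuck, Outboard joint encoder is out}; {Auxiliary fieldbus link 2 stuck, Left motor 2 lost, Left resolver malfunctions, Limit switch 2 faulted, Primary safety controller 2 stuck, Redundant brake stuck, Redundant servo drive is inoperative, Upper e-stop relay malfunctions}; {Right joint encoder 2 faulted}.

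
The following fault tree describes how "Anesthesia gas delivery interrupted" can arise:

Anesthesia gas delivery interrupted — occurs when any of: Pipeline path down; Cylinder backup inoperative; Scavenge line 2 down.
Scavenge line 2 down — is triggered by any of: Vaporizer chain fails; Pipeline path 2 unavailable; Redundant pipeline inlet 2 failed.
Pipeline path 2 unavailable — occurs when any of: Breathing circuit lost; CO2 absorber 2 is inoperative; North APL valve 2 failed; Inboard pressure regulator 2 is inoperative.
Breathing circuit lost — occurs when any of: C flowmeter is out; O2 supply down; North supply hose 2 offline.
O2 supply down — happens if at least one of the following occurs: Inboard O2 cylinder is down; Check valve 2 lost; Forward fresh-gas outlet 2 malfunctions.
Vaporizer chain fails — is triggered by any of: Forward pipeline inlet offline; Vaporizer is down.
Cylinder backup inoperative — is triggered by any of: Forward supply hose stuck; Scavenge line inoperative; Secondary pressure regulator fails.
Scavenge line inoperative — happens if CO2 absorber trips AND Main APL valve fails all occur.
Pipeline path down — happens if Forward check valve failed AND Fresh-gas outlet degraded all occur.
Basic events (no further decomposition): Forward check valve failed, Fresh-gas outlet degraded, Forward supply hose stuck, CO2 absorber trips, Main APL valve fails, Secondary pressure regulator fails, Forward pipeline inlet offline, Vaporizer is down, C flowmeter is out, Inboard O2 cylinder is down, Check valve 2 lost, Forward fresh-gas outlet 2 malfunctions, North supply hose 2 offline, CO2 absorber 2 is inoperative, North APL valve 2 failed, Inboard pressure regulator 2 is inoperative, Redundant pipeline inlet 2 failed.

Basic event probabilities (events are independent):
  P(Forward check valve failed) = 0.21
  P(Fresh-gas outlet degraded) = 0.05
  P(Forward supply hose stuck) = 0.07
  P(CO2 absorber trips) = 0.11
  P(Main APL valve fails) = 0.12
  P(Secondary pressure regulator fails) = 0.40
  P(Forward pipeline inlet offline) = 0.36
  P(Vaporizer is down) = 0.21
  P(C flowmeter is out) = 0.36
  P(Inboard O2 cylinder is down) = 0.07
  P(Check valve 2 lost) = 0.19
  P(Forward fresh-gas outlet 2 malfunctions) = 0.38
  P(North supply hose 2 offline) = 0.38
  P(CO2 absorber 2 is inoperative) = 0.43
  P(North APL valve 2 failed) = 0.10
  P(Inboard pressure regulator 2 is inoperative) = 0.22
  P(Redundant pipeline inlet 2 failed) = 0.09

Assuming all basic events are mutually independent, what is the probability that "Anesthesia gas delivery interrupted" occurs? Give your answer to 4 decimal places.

0.9814

P(Pipeline path down) [AND] = 0.21 × 0.05 = 0.010500
P(Scavenge line inoperative) [AND] = 0.11 × 0.12 = 0.013200
P(Cylinder backup inoperative) [OR] = 1 − (1−0.07) × (1−0.013200) × (1−0.40) = 0.449366
P(Vaporizer chain fails) [OR] = 1 − (1−0.36) × (1−0.21) = 0.494400
P(O2 supply down) [OR] = 1 − (1−0.07) × (1−0.19) × (1−0.38) = 0.532954
P(Breathing circuit lost) [OR] = 1 − (1−0.36) × (1−0.532954) × (1−0.38) = 0.814676
P(Pipeline path 2 unavailable) [OR] = 1 − (1−0.814676) × (1−0.43) × (1−0.10) × (1−0.22) = 0.925844
P(Scavenge line 2 down) [OR] = 1 − (1−0.494400) × (1−0.925844) × (1−0.09) = 0.965881
P(Anesthesia gas delivery interrupted) [OR] = 1 − (1−0.010500) × (1−0.449366) × (1−0.965881) = 0.981410
Rounded to 4 decimal places: P(Anesthesia gas delivery interrupted) ≈ 0.9814.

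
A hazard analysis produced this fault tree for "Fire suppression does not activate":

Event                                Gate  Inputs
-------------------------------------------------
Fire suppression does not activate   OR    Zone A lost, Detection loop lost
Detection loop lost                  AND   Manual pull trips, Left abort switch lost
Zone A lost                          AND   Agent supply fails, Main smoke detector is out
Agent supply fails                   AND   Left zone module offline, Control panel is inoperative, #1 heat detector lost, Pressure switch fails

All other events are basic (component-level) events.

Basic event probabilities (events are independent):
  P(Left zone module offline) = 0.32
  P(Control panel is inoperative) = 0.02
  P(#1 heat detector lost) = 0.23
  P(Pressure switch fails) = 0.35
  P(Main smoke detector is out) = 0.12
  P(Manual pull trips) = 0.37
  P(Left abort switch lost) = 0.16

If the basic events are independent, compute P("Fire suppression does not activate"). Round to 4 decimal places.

P(Agent supply fails) [AND] = 0.32 × 0.02 × 0.23 × 0.35 = 0.000515
P(Zone A lost) [AND] = 0.000515 × 0.12 = 0.000062
P(Detection loop lost) [AND] = 0.37 × 0.16 = 0.059200
P(Fire suppression does not activate) [OR] = 1 − (1−0.000062) × (1−0.059200) = 0.059258
Rounded to 4 decimal places: P(Fire suppression does not activate) ≈ 0.0593.

0.0593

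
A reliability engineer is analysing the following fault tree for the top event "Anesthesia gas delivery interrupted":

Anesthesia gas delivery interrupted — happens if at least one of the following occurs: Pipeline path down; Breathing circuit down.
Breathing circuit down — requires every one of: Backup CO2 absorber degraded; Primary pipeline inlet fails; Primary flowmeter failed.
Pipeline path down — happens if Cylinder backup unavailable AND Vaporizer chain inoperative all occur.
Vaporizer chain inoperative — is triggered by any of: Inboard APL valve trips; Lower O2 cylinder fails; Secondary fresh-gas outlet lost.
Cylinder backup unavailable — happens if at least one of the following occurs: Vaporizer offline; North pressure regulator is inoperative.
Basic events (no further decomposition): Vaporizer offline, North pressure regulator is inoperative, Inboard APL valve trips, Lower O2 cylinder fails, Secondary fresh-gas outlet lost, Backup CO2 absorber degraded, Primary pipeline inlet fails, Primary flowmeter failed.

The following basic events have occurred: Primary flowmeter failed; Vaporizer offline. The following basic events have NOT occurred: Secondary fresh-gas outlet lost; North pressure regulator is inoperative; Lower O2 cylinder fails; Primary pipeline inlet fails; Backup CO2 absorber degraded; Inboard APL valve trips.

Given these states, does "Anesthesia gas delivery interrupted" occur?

Cylinder backup unavailable [OR]: Vaporizer offline=occurs, North pressure regulator is inoperative=not → at least one input occurs → occurs.
Vaporizer chain inoperative [OR]: Inboard APL valve trips=not, Lower O2 cylinder fails=not, Secondary fresh-gas outlet lost=not → no input occurs → does not occur.
Pipeline path down [AND]: Cylinder backup unavailable=occurs, Vaporizer chain inoperative=not → not all inputs occur → does not occur.
Breathing circuit down [AND]: Backup CO2 absorber degraded=not, Primary pipeline inlet fails=not, Primary flowmeter failed=occurs → not all inputs occur → does not occur.
Anesthesia gas delivery interrupted [OR]: Pipeline path down=not, Breathing circuit down=not → no input occurs → does not occur.

No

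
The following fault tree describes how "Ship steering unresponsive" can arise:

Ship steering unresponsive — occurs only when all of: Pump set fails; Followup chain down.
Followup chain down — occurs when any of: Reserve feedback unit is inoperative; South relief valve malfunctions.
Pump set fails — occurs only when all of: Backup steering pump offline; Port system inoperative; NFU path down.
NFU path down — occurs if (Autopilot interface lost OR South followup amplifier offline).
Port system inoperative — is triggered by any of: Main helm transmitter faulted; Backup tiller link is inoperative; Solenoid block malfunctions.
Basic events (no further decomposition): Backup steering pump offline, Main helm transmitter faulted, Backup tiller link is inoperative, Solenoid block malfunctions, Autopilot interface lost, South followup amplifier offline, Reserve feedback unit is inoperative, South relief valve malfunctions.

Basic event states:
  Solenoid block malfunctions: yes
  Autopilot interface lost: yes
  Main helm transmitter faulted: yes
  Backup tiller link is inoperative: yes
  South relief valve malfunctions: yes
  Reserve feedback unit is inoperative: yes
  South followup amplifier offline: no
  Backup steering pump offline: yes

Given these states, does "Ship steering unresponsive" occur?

Port system inoperative [OR]: Main helm transmitter faulted=occurs, Backup tiller link is inoperative=occurs, Solenoid block malfunctions=occurs → at least one input occurs → occurs.
NFU path down [OR]: Autopilot interface lost=occurs, South followup amplifier offline=not → at least one input occurs → occurs.
Pump set fails [AND]: Backup steering pump offline=occurs, Port system inoperative=occurs, NFU path down=occurs → all inputs occur → occurs.
Followup chain down [OR]: Reserve feedback unit is inoperative=occurs, South relief valve malfunctions=occurs → at least one input occurs → occurs.
Ship steering unresponsive [AND]: Pump set fails=occurs, Followup chain down=occurs → all inputs occur → occurs.

Yes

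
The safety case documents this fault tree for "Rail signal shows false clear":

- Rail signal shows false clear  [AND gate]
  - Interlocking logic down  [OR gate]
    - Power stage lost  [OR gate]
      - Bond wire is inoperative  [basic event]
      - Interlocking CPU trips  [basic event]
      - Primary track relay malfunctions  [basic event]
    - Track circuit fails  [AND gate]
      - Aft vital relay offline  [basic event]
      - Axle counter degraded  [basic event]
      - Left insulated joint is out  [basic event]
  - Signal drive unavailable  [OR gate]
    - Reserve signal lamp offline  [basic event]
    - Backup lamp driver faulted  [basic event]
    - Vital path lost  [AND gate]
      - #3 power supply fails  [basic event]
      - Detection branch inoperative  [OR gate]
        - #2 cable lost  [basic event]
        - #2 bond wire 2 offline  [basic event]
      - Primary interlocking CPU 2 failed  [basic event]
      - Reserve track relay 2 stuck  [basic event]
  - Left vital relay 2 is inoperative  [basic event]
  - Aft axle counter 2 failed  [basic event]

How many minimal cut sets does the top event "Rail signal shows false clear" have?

Power stage lost [OR]: union of children's cut sets → 3 cut set(s).
Track circuit fails [AND]: one cut set from each child combined → 1 × 1 × 1 = 1 cut set(s).
Interlocking logic down [OR]: union of children's cut sets → 4 cut set(s).
Detection branch inoperative [OR]: union of children's cut sets → 2 cut set(s).
Vital path lost [AND]: one cut set from each child combined → 1 × 2 × 1 × 1 = 2 cut set(s).
Signal drive unavailable [OR]: union of children's cut sets → 4 cut set(s).
Rail signal shows false clear [AND]: one cut set from each child combined → 4 × 4 × 1 × 1 = 16 cut set(s).

16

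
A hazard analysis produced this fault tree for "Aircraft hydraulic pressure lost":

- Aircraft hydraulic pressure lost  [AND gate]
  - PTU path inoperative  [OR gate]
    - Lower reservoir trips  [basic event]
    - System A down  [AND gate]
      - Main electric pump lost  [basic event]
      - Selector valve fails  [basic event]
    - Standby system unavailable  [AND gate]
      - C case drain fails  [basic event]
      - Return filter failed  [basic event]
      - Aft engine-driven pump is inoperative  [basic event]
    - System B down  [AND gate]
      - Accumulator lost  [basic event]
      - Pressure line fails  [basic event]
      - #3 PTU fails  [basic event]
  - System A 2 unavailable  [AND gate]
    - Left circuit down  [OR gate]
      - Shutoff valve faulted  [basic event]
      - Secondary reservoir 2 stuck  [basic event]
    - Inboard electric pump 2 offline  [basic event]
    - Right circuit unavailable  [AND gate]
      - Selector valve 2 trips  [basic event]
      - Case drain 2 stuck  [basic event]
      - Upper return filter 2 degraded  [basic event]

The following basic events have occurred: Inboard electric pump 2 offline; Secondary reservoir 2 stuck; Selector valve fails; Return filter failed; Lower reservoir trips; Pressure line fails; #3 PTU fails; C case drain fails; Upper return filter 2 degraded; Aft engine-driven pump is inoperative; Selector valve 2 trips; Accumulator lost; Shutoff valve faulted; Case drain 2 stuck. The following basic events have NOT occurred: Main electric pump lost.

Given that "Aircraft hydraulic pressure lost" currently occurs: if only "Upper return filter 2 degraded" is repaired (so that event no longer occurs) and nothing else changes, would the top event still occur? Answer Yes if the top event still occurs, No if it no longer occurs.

No

Counterfactual: set "Upper return filter 2 degraded" to not occurred.
System A down [AND]: Main electric pump lost=not, Selector valve fails=occurs → not all inputs occur → does not occur.
Standby system unavailable [AND]: C case drain fails=occurs, Return filter failed=occurs, Aft engine-driven pump is inoperative=occurs → all inputs occur → occurs.
System B down [AND]: Accumulator lost=occurs, Pressure line fails=occurs, #3 PTU fails=occurs → all inputs occur → occurs.
PTU path inoperative [OR]: Lower reservoir trips=occurs, System A down=not, Standby system unavailable=occurs, System B down=occurs → at least one input occurs → occurs.
Left circuit down [OR]: Shutoff valve faulted=occurs, Secondary reservoir 2 stuck=occurs → at least one input occurs → occurs.
Right circuit unavailable [AND]: Selector valve 2 trips=occurs, Case drain 2 stuck=occurs, Upper return filter 2 degraded=not → not all inputs occur → does not occur.
System A 2 unavailable [AND]: Left circuit down=occurs, Inboard electric pump 2 offline=occurs, Right circuit unavailable=not → not all inputs occur → does not occur.
Aircraft hydraulic pressure lost [AND]: PTU path inoperative=occurs, System A 2 unavailable=not → not all inputs occur → does not occur.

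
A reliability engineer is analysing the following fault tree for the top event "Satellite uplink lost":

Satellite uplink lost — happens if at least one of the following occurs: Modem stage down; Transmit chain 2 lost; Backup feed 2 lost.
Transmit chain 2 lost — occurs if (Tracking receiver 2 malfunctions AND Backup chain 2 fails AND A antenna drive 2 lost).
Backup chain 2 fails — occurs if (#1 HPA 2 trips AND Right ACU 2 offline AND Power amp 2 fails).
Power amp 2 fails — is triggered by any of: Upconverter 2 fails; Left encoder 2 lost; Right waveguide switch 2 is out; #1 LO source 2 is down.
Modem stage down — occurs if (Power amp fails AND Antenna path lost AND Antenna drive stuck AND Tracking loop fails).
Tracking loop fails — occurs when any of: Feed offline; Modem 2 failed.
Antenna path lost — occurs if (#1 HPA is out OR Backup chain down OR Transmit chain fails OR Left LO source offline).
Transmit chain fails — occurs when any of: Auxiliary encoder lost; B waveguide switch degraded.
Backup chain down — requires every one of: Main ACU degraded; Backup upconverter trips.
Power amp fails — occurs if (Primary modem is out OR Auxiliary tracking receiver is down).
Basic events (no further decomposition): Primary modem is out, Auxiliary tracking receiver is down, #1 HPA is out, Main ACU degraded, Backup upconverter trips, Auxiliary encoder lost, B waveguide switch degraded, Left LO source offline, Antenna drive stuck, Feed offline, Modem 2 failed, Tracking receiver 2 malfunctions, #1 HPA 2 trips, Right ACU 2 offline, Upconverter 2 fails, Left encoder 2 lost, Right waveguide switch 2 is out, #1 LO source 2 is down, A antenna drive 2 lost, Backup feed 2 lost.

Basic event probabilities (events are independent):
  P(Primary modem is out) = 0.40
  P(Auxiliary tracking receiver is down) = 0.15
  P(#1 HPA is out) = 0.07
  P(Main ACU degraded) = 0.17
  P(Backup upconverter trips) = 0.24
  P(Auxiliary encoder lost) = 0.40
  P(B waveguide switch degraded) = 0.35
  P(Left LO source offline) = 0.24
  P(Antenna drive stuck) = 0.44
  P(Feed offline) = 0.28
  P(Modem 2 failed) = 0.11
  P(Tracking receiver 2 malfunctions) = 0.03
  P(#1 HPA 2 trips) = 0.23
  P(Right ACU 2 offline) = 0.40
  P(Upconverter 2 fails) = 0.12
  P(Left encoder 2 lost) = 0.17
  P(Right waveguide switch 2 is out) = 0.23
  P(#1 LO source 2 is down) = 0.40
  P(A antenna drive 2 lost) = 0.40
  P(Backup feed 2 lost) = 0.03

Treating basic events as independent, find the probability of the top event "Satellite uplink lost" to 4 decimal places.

0.0859

P(Power amp fails) [OR] = 1 − (1−0.40) × (1−0.15) = 0.490000
P(Backup chain down) [AND] = 0.17 × 0.24 = 0.040800
P(Transmit chain fails) [OR] = 1 − (1−0.40) × (1−0.35) = 0.610000
P(Antenna path lost) [OR] = 1 − (1−0.07) × (1−0.040800) × (1−0.610000) × (1−0.24) = 0.735595
P(Tracking loop fails) [OR] = 1 − (1−0.28) × (1−0.11) = 0.359200
P(Modem stage down) [AND] = 0.490000 × 0.735595 × 0.44 × 0.359200 = 0.056967
P(Power amp 2 fails) [OR] = 1 − (1−0.12) × (1−0.17) × (1−0.23) × (1−0.40) = 0.662555
P(Backup chain 2 fails) [AND] = 0.23 × 0.40 × 0.662555 = 0.060955
P(Transmit chain 2 lost) [AND] = 0.03 × 0.060955 × 0.40 = 0.000731
P(Satellite uplink lost) [OR] = 1 − (1−0.056967) × (1−0.000731) × (1−0.03) = 0.085927
Rounded to 4 decimal places: P(Satellite uplink lost) ≈ 0.0859.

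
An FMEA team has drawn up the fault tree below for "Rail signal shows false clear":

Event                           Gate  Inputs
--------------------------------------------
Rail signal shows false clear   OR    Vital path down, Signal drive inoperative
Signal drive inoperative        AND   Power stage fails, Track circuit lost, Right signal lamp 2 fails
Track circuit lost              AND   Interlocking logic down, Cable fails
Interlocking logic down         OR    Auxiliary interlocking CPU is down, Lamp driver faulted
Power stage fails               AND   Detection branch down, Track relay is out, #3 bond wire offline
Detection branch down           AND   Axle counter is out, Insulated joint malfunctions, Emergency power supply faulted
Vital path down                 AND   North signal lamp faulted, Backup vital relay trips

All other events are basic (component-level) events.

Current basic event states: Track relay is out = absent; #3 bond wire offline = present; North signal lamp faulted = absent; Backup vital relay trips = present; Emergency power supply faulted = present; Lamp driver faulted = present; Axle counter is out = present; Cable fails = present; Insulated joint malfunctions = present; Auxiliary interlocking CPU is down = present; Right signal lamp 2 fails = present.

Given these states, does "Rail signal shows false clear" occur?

Vital path down [AND]: North signal lamp faulted=not, Backup vital relay trips=occurs → not all inputs occur → does not occur.
Detection branch down [AND]: Axle counter is out=occurs, Insulated joint malfunctions=occurs, Emergency power supply faulted=occurs → all inputs occur → occurs.
Power stage fails [AND]: Detection branch down=occurs, Track relay is out=not, #3 bond wire offline=occurs → not all inputs occur → does not occur.
Interlocking logic down [OR]: Auxiliary interlocking CPU is down=occurs, Lamp driver faulted=occurs → at least one input occurs → occurs.
Track circuit lost [AND]: Interlocking logic down=occurs, Cable fails=occurs → all inputs occur → occurs.
Signal drive inoperative [AND]: Power stage fails=not, Track circuit lost=occurs, Right signal lamp 2 fails=occurs → not all inputs occur → does not occur.
Rail signal shows false clear [OR]: Vital path down=not, Signal drive inoperative=not → no input occurs → does not occur.

No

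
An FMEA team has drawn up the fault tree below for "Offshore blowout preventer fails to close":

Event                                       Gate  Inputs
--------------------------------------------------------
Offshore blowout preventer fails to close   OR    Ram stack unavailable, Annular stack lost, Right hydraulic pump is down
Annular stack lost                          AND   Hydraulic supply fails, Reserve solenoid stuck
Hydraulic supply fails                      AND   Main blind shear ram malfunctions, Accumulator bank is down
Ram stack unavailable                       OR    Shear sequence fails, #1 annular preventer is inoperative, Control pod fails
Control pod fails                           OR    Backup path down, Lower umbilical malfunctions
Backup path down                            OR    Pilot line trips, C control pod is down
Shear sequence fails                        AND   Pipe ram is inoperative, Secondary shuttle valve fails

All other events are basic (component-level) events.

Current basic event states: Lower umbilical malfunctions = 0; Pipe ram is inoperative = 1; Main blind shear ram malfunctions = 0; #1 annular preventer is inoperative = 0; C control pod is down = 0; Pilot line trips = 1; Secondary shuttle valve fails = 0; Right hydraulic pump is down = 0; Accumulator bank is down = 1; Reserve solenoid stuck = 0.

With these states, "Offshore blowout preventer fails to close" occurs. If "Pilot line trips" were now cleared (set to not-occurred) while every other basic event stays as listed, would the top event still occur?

Counterfactual: set "Pilot line trips" to not occurred.
Shear sequence fails [AND]: Pipe ram is inoperative=occurs, Secondary shuttle valve fails=not → not all inputs occur → does not occur.
Backup path down [OR]: Pilot line trips=not, C control pod is down=not → no input occurs → does not occur.
Control pod fails [OR]: Backup path down=not, Lower umbilical malfunctions=not → no input occurs → does not occur.
Ram stack unavailable [OR]: Shear sequence fails=not, #1 annular preventer is inoperative=not, Control pod fails=not → no input occurs → does not occur.
Hydraulic supply fails [AND]: Main blind shear ram malfunctions=not, Accumulator bank is down=occurs → not all inputs occur → does not occur.
Annular stack lost [AND]: Hydraulic supply fails=not, Reserve solenoid stuck=not → not all inputs occur → does not occur.
Offshore blowout preventer fails to close [OR]: Ram stack unavailable=not, Annular stack lost=not, Right hydraulic pump is down=not → no input occurs → does not occur.

No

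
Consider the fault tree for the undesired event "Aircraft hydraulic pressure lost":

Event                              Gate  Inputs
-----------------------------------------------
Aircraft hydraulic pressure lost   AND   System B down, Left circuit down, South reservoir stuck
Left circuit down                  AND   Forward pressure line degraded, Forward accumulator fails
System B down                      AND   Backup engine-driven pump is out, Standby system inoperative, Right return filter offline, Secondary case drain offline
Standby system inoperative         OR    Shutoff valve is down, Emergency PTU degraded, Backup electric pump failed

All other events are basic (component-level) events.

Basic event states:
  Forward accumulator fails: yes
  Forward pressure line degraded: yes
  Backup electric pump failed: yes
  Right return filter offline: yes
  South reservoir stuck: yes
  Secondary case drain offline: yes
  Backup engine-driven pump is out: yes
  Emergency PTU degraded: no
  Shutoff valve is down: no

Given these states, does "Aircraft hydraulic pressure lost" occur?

Yes

Standby system inoperative [OR]: Shutoff valve is down=not, Emergency PTU degraded=not, Backup electric pump failed=occurs → at least one input occurs → occurs.
System B down [AND]: Backup engine-driven pump is out=occurs, Standby system inoperative=occurs, Right return filter offline=occurs, Secondary case drain offline=occurs → all inputs occur → occurs.
Left circuit down [AND]: Forward pressure line degraded=occurs, Forward accumulator fails=occurs → all inputs occur → occurs.
Aircraft hydraulic pressure lost [AND]: System B down=occurs, Left circuit down=occurs, South reservoir stuck=occurs → all inputs occur → occurs.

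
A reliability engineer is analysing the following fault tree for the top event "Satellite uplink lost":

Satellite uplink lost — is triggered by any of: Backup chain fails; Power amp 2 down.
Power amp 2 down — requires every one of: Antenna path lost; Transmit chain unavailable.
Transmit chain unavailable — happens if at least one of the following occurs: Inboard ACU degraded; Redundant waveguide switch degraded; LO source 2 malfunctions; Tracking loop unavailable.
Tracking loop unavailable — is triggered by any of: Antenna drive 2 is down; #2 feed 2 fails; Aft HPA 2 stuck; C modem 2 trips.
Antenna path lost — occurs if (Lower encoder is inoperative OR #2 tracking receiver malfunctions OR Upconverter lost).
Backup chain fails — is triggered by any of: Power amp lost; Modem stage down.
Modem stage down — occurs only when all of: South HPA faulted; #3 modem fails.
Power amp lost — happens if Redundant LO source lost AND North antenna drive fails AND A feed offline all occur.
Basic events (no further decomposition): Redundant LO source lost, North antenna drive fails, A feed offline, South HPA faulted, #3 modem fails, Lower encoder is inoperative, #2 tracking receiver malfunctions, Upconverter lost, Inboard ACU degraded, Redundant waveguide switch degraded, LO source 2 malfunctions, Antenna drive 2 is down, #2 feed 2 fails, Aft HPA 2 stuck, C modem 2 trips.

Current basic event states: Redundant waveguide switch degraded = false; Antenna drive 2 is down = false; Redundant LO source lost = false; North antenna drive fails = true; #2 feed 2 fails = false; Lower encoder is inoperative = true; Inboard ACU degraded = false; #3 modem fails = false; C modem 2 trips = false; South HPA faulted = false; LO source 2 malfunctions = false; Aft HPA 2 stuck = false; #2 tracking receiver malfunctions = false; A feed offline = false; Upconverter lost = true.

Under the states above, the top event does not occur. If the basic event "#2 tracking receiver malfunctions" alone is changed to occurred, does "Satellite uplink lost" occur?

No

Counterfactual: set "#2 tracking receiver malfunctions" to occurred.
Power amp lost [AND]: Redundant LO source lost=not, North antenna drive fails=occurs, A feed offline=not → not all inputs occur → does not occur.
Modem stage down [AND]: South HPA faulted=not, #3 modem fails=not → not all inputs occur → does not occur.
Backup chain fails [OR]: Power amp lost=not, Modem stage down=not → no input occurs → does not occur.
Antenna path lost [OR]: Lower encoder is inoperative=occurs, #2 tracking receiver malfunctions=occurs, Upconverter lost=occurs → at least one input occurs → occurs.
Tracking loop unavailable [OR]: Antenna drive 2 is down=not, #2 feed 2 fails=not, Aft HPA 2 stuck=not, C modem 2 trips=not → no input occurs → does not occur.
Transmit chain unavailable [OR]: Inboard ACU degraded=not, Redundant waveguide switch degraded=not, LO source 2 malfunctions=not, Tracking loop unavailable=not → no input occurs → does not occur.
Power amp 2 down [AND]: Antenna path lost=occurs, Transmit chain unavailable=not → not all inputs occur → does not occur.
Satellite uplink lost [OR]: Backup chain fails=not, Power amp 2 down=not → no input occurs → does not occur.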